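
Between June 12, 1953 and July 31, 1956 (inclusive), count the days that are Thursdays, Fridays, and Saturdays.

June 12, 1953 is a Friday.
From June 12, 1953 to July 31, 1956 is 1146 days inclusive.
1146 = 7 × 163 + 5, so there are 163 full weeks plus 5 extra days.
Each full week contributes 3 days from the set (Thu, Fri, Sat): 163 × 3 = 489.
The 5 extra days are Friday, Saturday, Sunday, Monday, Tuesday — 2 of them qualify.
Total: 489 + 2 = 491.

491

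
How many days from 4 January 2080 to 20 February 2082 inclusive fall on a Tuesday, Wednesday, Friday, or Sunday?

445

4 January 2080 is a Thursday.
That's 779 days from start to end, counting both.
779 = 7 × 111 + 2, so there are 111 full weeks plus 2 extra days.
Each full week contributes 4 days from the set (Tue, Wed, Fri, Sun): 111 × 4 = 444.
The 2 extra days are Thursday, Friday — 1 of them qualifies.
Total: 444 + 1 = 445.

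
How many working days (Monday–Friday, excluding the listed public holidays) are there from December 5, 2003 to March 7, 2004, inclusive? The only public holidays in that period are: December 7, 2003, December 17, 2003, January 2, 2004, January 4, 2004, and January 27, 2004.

63 working days

December 5, 2003 is a Friday.
The range spans 94 days (inclusive of both endpoints).
94 = 7 × 13 + 3, so there are 13 full weeks plus 3 extra days.
Each full week contributes 5 weekdays (Mon–Fri): 13 × 5 = 65.
The 3 extra days are Friday, Saturday, Sunday — 1 of them qualifies.
Total: 65 + 1 = 66.
Holidays: December 7, 2003 (Sun); December 17, 2003 (Wed); January 2, 2004 (Fri); January 4, 2004 (Sun); January 27, 2004 (Tue).
3 of the 5 holidays fall on weekdays; the rest are weekends and were already excluded.
Business days: 66 − 3 = 63.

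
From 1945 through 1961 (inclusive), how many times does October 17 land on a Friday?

3

Day of week of October 17 in each year:
1945: Wed, 1946: Thu, 1947: Fri ✓, 1948: Sun, 1949: Mon, 1950: Tue, 1951: Wed, 1952: Fri ✓, 1953: Sat, 1954: Sun, 1955: Mon, 1956: Wed, 1957: Thu, 1958: Fri ✓, 1959: Sat, 1960: Mon, 1961: Tue
Fridays: 1947, 1952, 1958.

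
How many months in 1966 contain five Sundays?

A month has five Sundays exactly when Sunday falls within its first (length − 28) days.
Jan: 31 days, starts Sat → 5 of Sat, Sun, Mon ✓
Feb: 28 days, starts Tue → 5 of (none)
Mar: 31 days, starts Tue → 5 of Tue, Wed, Thu
Apr: 30 days, starts Fri → 5 of Fri, Sat
May: 31 days, starts Sun → 5 of Sun, Mon, Tue ✓
Jun: 30 days, starts Wed → 5 of Wed, Thu
Jul: 31 days, starts Fri → 5 of Fri, Sat, Sun ✓
Aug: 31 days, starts Mon → 5 of Mon, Tue, Wed
Sep: 30 days, starts Thu → 5 of Thu, Fri
Oct: 31 days, starts Sat → 5 of Sat, Sun, Mon ✓
Nov: 30 days, starts Tue → 5 of Tue, Wed
Dec: 31 days, starts Thu → 5 of Thu, Fri, Sat
Months with five Sundays: Jan, May, Jul, Oct.

4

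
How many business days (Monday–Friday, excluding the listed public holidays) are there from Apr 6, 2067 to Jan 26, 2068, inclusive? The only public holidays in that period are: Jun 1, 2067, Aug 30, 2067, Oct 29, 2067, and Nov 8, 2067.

Apr 6, 2067 is a Wednesday.
From Apr 6, 2067 to Jan 26, 2068 is 296 days inclusive.
296 = 7 × 42 + 2, so there are 42 full weeks plus 2 extra days.
Each full week contributes 5 weekdays (Mon–Fri): 42 × 5 = 210.
The 2 extra days are Wed, Thu — 2 of them qualify.
Total: 210 + 2 = 212.
Holidays: Jun 1, 2067 (Wed); Aug 30, 2067 (Tue); Oct 29, 2067 (Sat); Nov 8, 2067 (Tue).
3 of the 4 holidays fall on weekdays; the rest are weekends and were already excluded.
Business days: 212 − 3 = 209.

209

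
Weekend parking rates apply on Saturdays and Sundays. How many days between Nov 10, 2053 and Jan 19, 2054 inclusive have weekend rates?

20

Nov 10, 2053 is a Monday.
That's 71 days from start to end, counting both.
71 = 7 × 10 + 1, so there are 10 full weeks plus 1 extra day.
Each full week contributes 2 weekend days (Sat, Sun): 10 × 2 = 20.
The 1 extra day is Mon — none qualify.
Total: 20 + 0 = 20.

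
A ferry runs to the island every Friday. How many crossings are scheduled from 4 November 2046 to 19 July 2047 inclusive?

37 Fridays

4 November 2046 is a Sunday.
The range spans 258 days (inclusive of both endpoints).
258 = 7 × 36 + 6, so there are 36 full weeks plus 6 extra days.
Each full week contributes one Friday: 36 so far.
The 6 extra days are Sunday, Monday, Tuesday, Wednesday, Thursday, Friday — 1 of them qualifies.
Total: 36 + 1 = 37.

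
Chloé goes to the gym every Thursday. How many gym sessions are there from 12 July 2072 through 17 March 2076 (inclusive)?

192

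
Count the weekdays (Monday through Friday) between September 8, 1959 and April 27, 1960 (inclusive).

September 8, 1959 is a Tuesday.
That's 233 days from start to end, counting both.
233 = 7 × 33 + 2, so there are 33 full weeks plus 2 extra days.
Each full week contributes 5 weekdays (Mon–Fri): 33 × 5 = 165.
The 2 extra days are Tue, Wed — 2 of them qualify.
Total: 165 + 2 = 167.

167 weekdays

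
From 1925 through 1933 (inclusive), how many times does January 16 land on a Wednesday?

Day of week of January 16 in each year:
1925: Fri, 1926: Sat, 1927: Sun, 1928: Mon, 1929: Wed ✓, 1930: Thu, 1931: Fri, 1932: Sat, 1933: Mon
Wednesdays: 1929.

1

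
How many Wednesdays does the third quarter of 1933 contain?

Jul 1, 1933 is a Saturday.
The range spans 92 days (inclusive of both endpoints).
92 = 7 × 13 + 1, so there are 13 full weeks plus 1 extra day.
Each full week contributes one Wednesday: 13 so far.
The 1 extra day is Saturday — none qualify.
Total: 13 + 0 = 13.

13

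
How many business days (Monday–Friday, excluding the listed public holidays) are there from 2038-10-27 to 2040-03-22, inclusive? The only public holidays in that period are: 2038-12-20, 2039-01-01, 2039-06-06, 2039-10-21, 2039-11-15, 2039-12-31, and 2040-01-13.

362 business days

2038-10-27 is a Wednesday.
From 2038-10-27 to 2040-03-22 is 513 days inclusive.
513 = 7 × 73 + 2, so there are 73 full weeks plus 2 extra days.
Each full week contributes 5 weekdays (Mon–Fri): 73 × 5 = 365.
The 2 extra days are Wed, Thu — 2 of them qualify.
Total: 365 + 2 = 367.
Holidays: 2038-12-20 (Mon); 2039-01-01 (Sat); 2039-06-06 (Mon); 2039-10-21 (Fri); 2039-11-15 (Tue); 2039-12-31 (Sat); 2040-01-13 (Fri).
5 of the 7 holidays fall on weekdays; the rest are weekends and were already excluded.
Business days: 367 − 5 = 362.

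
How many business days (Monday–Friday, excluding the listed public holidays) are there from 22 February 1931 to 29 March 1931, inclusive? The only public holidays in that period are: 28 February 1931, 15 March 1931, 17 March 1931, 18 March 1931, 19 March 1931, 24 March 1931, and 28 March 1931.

21 business days

22 February 1931 is a Sunday.
The range spans 36 days (inclusive of both endpoints).
36 = 7 × 5 + 1, so there are 5 full weeks plus 1 extra day.
Each full week contributes 5 weekdays (Mon–Fri): 5 × 5 = 25.
The 1 extra day is Sun — none qualify.
Total: 25 + 0 = 25.
Holidays: 28 February 1931 (Sat); 15 March 1931 (Sun); 17 March 1931 (Tue); 18 March 1931 (Wed); 19 March 1931 (Thu); 24 March 1931 (Tue); 28 March 1931 (Sat).
4 of the 7 holidays fall on weekdays; the rest are weekends and were already excluded.
Business days: 25 − 4 = 21.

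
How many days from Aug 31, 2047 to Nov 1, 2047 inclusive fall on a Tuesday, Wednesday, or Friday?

Aug 31, 2047 is a Saturday.
From Aug 31, 2047 to Nov 1, 2047 is 63 days inclusive.
63 = 7 × 9, so the span is exactly 9 full weeks.
Each full week contributes 3 days from the set (Tue, Wed, Fri): 9 × 3 = 27.

27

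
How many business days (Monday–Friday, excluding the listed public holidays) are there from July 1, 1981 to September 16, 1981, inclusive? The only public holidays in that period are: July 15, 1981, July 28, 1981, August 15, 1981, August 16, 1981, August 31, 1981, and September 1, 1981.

52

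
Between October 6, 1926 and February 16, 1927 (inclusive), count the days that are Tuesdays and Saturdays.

38

October 6, 1926 is a Wednesday.
The range spans 134 days (inclusive of both endpoints).
134 = 7 × 19 + 1, so there are 19 full weeks plus 1 extra day.
Each full week contributes 2 days from the set (Tue, Sat): 19 × 2 = 38.
The 1 extra day is Wed — none qualify.
Total: 38 + 0 = 38.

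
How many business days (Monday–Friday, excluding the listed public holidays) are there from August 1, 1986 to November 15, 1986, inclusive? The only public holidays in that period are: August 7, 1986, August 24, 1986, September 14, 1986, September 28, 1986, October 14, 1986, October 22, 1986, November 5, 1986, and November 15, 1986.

August 1, 1986 is a Friday.
That's 107 days from start to end, counting both.
107 = 7 × 15 + 2, so there are 15 full weeks plus 2 extra days.
Each full week contributes 5 weekdays (Mon–Fri): 15 × 5 = 75.
The 2 extra days are Fri, Sat — 1 of them qualifies.
Total: 75 + 1 = 76.
Holidays: August 7, 1986 (Thu); August 24, 1986 (Sun); September 14, 1986 (Sun); September 28, 1986 (Sun); October 14, 1986 (Tue); October 22, 1986 (Wed); November 5, 1986 (Wed); November 15, 1986 (Sat).
4 of the 8 holidays fall on weekdays; the rest are weekends and were already excluded.
Business days: 76 − 4 = 72.

72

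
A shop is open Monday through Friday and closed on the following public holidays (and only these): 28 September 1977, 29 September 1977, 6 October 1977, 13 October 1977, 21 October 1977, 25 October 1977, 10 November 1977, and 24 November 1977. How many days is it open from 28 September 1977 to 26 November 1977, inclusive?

28 September 1977 is a Wednesday.
The range spans 60 days (inclusive of both endpoints).
60 = 7 × 8 + 4, so there are 8 full weeks plus 4 extra days.
Each full week contributes 5 weekdays (Mon–Fri): 8 × 5 = 40.
The 4 extra days are Wed, Thu, Fri, Sat — 3 of them qualify.
Total: 40 + 3 = 43.
Holidays: 28 September 1977 (Wed); 29 September 1977 (Thu); 6 October 1977 (Thu); 13 October 1977 (Thu); 21 October 1977 (Fri); 25 October 1977 (Tue); 10 November 1977 (Thu); 24 November 1977 (Thu).
All 8 holidays fall on weekdays, so subtract 8.
Business days: 43 − 8 = 35.

35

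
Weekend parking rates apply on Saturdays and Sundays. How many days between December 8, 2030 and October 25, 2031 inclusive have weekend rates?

92

December 8, 2030 is a Sunday.
That's 322 days from start to end, counting both.
322 = 7 × 46, so the span is exactly 46 full weeks.
Each full week contributes 2 weekend days (Sat, Sun): 46 × 2 = 92.
Total: 92.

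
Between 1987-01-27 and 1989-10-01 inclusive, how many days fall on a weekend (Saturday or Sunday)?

1987-01-27 is a Tuesday.
The range spans 979 days (inclusive of both endpoints).
979 = 7 × 139 + 6, so there are 139 full weeks plus 6 extra days.
Each full week contributes 2 weekend days (Sat, Sun): 139 × 2 = 278.
The 6 extra days are Tue, Wed, Thu, Fri, Sat, Sun — 2 of them qualify.
Total: 278 + 2 = 280.

280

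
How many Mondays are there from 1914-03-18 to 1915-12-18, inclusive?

1914-03-18 is a Wednesday.
From 1914-03-18 to 1915-12-18 is 641 days inclusive.
641 = 7 × 91 + 4, so there are 91 full weeks plus 4 extra days.
Each full week contributes one Monday: 91 so far.
The 4 extra days are Wednesday, Thursday, Friday, Saturday — none qualify.
Total: 91 + 0 = 91.

91 Mondays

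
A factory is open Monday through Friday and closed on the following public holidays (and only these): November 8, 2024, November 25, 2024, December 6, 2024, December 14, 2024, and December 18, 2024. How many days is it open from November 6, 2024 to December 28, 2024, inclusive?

November 6, 2024 is a Wednesday.
From November 6, 2024 to December 28, 2024 is 53 days inclusive.
53 = 7 × 7 + 4, so there are 7 full weeks plus 4 extra days.
Each full week contributes 5 weekdays (Mon–Fri): 7 × 5 = 35.
The 4 extra days are Wed, Thu, Fri, Sat — 3 of them qualify.
Total: 35 + 3 = 38.
Holidays: November 8, 2024 (Fri); November 25, 2024 (Mon); December 6, 2024 (Fri); December 14, 2024 (Sat); December 18, 2024 (Wed).
4 of the 5 holidays fall on weekdays; the rest are weekends and were already excluded.
Business days: 38 − 4 = 34.

34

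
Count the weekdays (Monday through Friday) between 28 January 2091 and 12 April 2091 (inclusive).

28 January 2091 is a Sunday.
That's 75 days from start to end, counting both.
75 = 7 × 10 + 5, so there are 10 full weeks plus 5 extra days.
Each full week contributes 5 weekdays (Mon–Fri): 10 × 5 = 50.
The 5 extra days are Sunday, Monday, Tuesday, Wednesday, Thursday — 4 of them qualify.
Total: 50 + 4 = 54.

54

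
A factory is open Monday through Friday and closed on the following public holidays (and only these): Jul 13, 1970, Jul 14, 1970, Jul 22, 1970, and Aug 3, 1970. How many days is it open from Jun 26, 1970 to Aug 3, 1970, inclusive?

23

Jun 26, 1970 is a Friday.
That's 39 days from start to end, counting both.
39 = 7 × 5 + 4, so there are 5 full weeks plus 4 extra days.
Each full week contributes 5 weekdays (Mon–Fri): 5 × 5 = 25.
The 4 extra days are Friday, Saturday, Sunday, Monday — 2 of them qualify.
Total: 25 + 2 = 27.
Holidays: Jul 13, 1970 (Mon); Jul 14, 1970 (Tue); Jul 22, 1970 (Wed); Aug 3, 1970 (Mon).
All 4 holidays fall on weekdays, so subtract 4.
Business days: 27 − 4 = 23.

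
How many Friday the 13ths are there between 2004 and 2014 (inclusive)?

Friday-the-13ths by year:
2004: Feb, Aug
2005: May
2006: Jan, Oct
2007: Apr, Jul
2008: Jun
2009: Feb, Mar, Nov
2010: Aug
2011: May
2012: Jan, Apr, Jul
2013: Sep, Dec
2014: Jun

19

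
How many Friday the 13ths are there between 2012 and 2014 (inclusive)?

6

Friday-the-13ths by year:
2012: Jan, Apr, Jul
2013: Sep, Dec
2014: Jun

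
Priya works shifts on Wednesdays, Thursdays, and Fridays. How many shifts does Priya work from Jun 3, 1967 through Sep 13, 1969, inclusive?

357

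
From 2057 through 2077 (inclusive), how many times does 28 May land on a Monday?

4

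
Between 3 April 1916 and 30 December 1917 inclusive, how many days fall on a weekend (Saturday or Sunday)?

182

3 April 1916 is a Monday.
That's 637 days from start to end, counting both.
637 = 7 × 91, so the span is exactly 91 full weeks.
Each full week contributes 2 weekend days (Sat, Sun): 91 × 2 = 182.
Total: 182.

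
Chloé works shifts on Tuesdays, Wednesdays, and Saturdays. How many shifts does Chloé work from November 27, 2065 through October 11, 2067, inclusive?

293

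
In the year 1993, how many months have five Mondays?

4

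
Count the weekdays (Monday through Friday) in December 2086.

December 1, 2086 is a Sunday.
That's 31 days from start to end, counting both.
31 = 7 × 4 + 3, so there are 4 full weeks plus 3 extra days.
Each full week contributes 5 weekdays (Mon–Fri): 4 × 5 = 20.
The 3 extra days are Sun, Mon, Tue — 2 of them qualify.
Total: 20 + 2 = 22.

22 weekdays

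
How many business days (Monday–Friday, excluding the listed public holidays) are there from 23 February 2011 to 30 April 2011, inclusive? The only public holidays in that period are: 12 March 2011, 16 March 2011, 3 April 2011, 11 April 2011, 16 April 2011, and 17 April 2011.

23 February 2011 is a Wednesday.
That's 67 days from start to end, counting both.
67 = 7 × 9 + 4, so there are 9 full weeks plus 4 extra days.
Each full week contributes 5 weekdays (Mon–Fri): 9 × 5 = 45.
The 4 extra days are Wednesday, Thursday, Friday, Saturday — 3 of them qualify.
Total: 45 + 3 = 48.
Holidays: 12 March 2011 (Sat); 16 March 2011 (Wed); 3 April 2011 (Sun); 11 April 2011 (Mon); 16 April 2011 (Sat); 17 April 2011 (Sun).
2 of the 6 holidays fall on weekdays; the rest are weekends and were already excluded.
Business days: 48 − 2 = 46.

46 business days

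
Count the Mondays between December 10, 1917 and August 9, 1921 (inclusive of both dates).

192 Mondays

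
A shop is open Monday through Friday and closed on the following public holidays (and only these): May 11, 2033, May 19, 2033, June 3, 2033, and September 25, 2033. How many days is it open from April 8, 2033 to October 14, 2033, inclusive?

April 8, 2033 is a Friday.
That's 190 days from start to end, counting both.
190 = 7 × 27 + 1, so there are 27 full weeks plus 1 extra day.
Each full week contributes 5 weekdays (Mon–Fri): 27 × 5 = 135.
The 1 extra day is Friday — 1 of them qualifies.
Total: 135 + 1 = 136.
Holidays: May 11, 2033 (Wed); May 19, 2033 (Thu); June 3, 2033 (Fri); September 25, 2033 (Sun).
3 of the 4 holidays fall on weekdays; the rest are weekends and were already excluded.
Business days: 136 − 3 = 133.

133 business days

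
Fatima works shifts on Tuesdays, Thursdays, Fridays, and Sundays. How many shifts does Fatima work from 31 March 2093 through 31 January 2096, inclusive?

31 March 2093 is a Tuesday.
From 31 March 2093 to 31 January 2096 is 1037 days inclusive.
1037 = 7 × 148 + 1, so there are 148 full weeks plus 1 extra day.
Each full week contributes 4 days from the set (Tue, Thu, Fri, Sun): 148 × 4 = 592.
The 1 extra day is Tue — 1 of them qualifies.
Total: 592 + 1 = 593.

593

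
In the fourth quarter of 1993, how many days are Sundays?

13

October 1, 1993 is a Friday.
That's 92 days from start to end, counting both.
92 = 7 × 13 + 1, so there are 13 full weeks plus 1 extra day.
Each full week contributes one Sunday: 13 so far.
The 1 extra day is Friday — none qualify.
Total: 13 + 0 = 13.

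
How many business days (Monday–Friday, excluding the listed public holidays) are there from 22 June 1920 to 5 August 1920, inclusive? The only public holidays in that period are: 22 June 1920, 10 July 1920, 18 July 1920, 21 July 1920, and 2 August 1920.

22 June 1920 is a Tuesday.
The range spans 45 days (inclusive of both endpoints).
45 = 7 × 6 + 3, so there are 6 full weeks plus 3 extra days.
Each full week contributes 5 weekdays (Mon–Fri): 6 × 5 = 30.
The 3 extra days are Tuesday, Wednesday, Thursday — 3 of them qualify.
Total: 30 + 3 = 33.
Holidays: 22 June 1920 (Tue); 10 July 1920 (Sat); 18 July 1920 (Sun); 21 July 1920 (Wed); 2 August 1920 (Mon).
3 of the 5 holidays fall on weekdays; the rest are weekends and were already excluded.
Business days: 33 − 3 = 30.

30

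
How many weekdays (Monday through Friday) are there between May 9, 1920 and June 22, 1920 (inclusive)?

May 9, 1920 is a Sunday.
The range spans 45 days (inclusive of both endpoints).
45 = 7 × 6 + 3, so there are 6 full weeks plus 3 extra days.
Each full week contributes 5 weekdays (Mon–Fri): 6 × 5 = 30.
The 3 extra days are Sun, Mon, Tue — 2 of them qualify.
Total: 30 + 2 = 32.

32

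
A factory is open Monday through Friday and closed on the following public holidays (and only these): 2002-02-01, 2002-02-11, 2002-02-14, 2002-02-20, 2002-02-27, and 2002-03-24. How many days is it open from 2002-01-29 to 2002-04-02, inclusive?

41

2002-01-29 is a Tuesday.
From 2002-01-29 to 2002-04-02 is 64 days inclusive.
64 = 7 × 9 + 1, so there are 9 full weeks plus 1 extra day.
Each full week contributes 5 weekdays (Mon–Fri): 9 × 5 = 45.
The 1 extra day is Tue — 1 of them qualifies.
Total: 45 + 1 = 46.
Holidays: 2002-02-01 (Fri); 2002-02-11 (Mon); 2002-02-14 (Thu); 2002-02-20 (Wed); 2002-02-27 (Wed); 2002-03-24 (Sun).
5 of the 6 holidays fall on weekdays; the rest are weekends and were already excluded.
Business days: 46 − 5 = 41.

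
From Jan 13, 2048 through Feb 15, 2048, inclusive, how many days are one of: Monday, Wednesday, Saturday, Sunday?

Jan 13, 2048 is a Monday.
The range spans 34 days (inclusive of both endpoints).
34 = 7 × 4 + 6, so there are 4 full weeks plus 6 extra days.
Each full week contributes 4 days from the set (Mon, Wed, Sat, Sun): 4 × 4 = 16.
The 6 extra days are Monday, Tuesday, Wednesday, Thursday, Friday, Saturday — 3 of them qualify.
Total: 16 + 3 = 19.

19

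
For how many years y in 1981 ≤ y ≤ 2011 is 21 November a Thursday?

Day of week of November 21 in each year:
1981: Sat, 1982: Sun, 1983: Mon, 1984: Wed, 1985: Thu ✓, 1986: Fri, 1987: Sat, 1988: Mon, 1989: Tue, 1990: Wed, 1991: Thu ✓, 1992: Sat, 1993: Sun, 1994: Mon, 1995: Tue, 1996: Thu ✓, 1997: Fri, 1998: Sat, 1999: Sun, 2000: Tue, 2001: Wed, 2002: Thu ✓, 2003: Fri, 2004: Sun, 2005: Mon, 2006: Tue, 2007: Wed, 2008: Fri, 2009: Sat, 2010: Sun, 2011: Mon
Thursdays: 1985, 1991, 1996, 2002.

4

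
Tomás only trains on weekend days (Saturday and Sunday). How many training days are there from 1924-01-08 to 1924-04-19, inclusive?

29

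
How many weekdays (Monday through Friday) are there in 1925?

1 January 1925 is a Thursday.
The range spans 365 days (inclusive of both endpoints).
365 = 7 × 52 + 1, so there are 52 full weeks plus 1 extra day.
Each full week contributes 5 weekdays (Mon–Fri): 52 × 5 = 260.
The 1 extra day is Thu — 1 of them qualifies.
Total: 260 + 1 = 261.

261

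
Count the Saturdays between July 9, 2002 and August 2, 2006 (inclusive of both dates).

July 9, 2002 is a Tuesday.
The range spans 1486 days (inclusive of both endpoints).
1486 = 7 × 212 + 2, so there are 212 full weeks plus 2 extra days.
Each full week contributes one Saturday: 212 so far.
The 2 extra days are Tue, Wed — none qualify.
Total: 212 + 0 = 212.

212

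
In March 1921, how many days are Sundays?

4

Mar 1, 1921 is a Tuesday.
From Mar 1, 1921 to Mar 31, 1921 is 31 days inclusive.
31 = 7 × 4 + 3, so there are 4 full weeks plus 3 extra days.
Each full week contributes one Sunday: 4 so far.
The 3 extra days are Tue, Wed, Thu — none qualify.
Total: 4 + 0 = 4.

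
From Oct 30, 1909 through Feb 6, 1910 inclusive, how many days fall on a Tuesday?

14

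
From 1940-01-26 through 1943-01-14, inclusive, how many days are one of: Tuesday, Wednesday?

1940-01-26 is a Friday.
That's 1085 days from start to end, counting both.
1085 = 7 × 155, so the span is exactly 155 full weeks.
Each full week contributes 2 days from the set (Tue, Wed): 155 × 2 = 310.
Total: 310.

310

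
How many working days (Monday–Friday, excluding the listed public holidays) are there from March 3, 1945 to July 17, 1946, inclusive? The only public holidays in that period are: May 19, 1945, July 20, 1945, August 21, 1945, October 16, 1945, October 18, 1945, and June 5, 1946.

March 3, 1945 is a Saturday.
From March 3, 1945 to July 17, 1946 is 502 days inclusive.
502 = 7 × 71 + 5, so there are 71 full weeks plus 5 extra days.
Each full week contributes 5 weekdays (Mon–Fri): 71 × 5 = 355.
The 5 extra days are Sat, Sun, Mon, Tue, Wed — 3 of them qualify.
Total: 355 + 3 = 358.
Holidays: May 19, 1945 (Sat); July 20, 1945 (Fri); August 21, 1945 (Tue); October 16, 1945 (Tue); October 18, 1945 (Thu); June 5, 1946 (Wed).
5 of the 6 holidays fall on weekdays; the rest are weekends and were already excluded.
Business days: 358 − 5 = 353.

353 working days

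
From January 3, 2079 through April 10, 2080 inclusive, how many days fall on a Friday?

January 3, 2079 is a Tuesday.
The range spans 464 days (inclusive of both endpoints).
464 = 7 × 66 + 2, so there are 66 full weeks plus 2 extra days.
Each full week contributes one Friday: 66 so far.
The 2 extra days are Tuesday, Wednesday — none qualify.
Total: 66 + 0 = 66.

66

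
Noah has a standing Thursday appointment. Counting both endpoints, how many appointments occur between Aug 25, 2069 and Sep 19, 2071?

108

Aug 25, 2069 is a Sunday.
The range spans 756 days (inclusive of both endpoints).
756 = 7 × 108, so the span is exactly 108 full weeks.
Each full week contributes one Thursday: 108 so far.
Total: 108.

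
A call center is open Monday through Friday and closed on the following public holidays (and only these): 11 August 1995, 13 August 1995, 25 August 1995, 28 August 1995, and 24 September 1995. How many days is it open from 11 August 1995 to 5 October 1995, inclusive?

37 business days

11 August 1995 is a Friday.
That's 56 days from start to end, counting both.
56 = 7 × 8, so the span is exactly 8 full weeks.
Each full week contributes 5 weekdays (Mon–Fri): 8 × 5 = 40.
Total: 40.
Holidays: 11 August 1995 (Fri); 13 August 1995 (Sun); 25 August 1995 (Fri); 28 August 1995 (Mon); 24 September 1995 (Sun).
3 of the 5 holidays fall on weekdays; the rest are weekends and were already excluded.
Business days: 40 − 3 = 37.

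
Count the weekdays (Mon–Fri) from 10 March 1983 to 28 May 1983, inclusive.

57

10 March 1983 is a Thursday.
From 10 March 1983 to 28 May 1983 is 80 days inclusive.
80 = 7 × 11 + 3, so there are 11 full weeks plus 3 extra days.
Each full week contributes 5 weekdays (Mon–Fri): 11 × 5 = 55.
The 3 extra days are Thursday, Friday, Saturday — 2 of them qualify.
Total: 55 + 2 = 57.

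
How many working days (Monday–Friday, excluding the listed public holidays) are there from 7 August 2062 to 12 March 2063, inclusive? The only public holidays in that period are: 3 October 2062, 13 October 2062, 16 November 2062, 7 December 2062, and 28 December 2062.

7 August 2062 is a Monday.
The range spans 218 days (inclusive of both endpoints).
218 = 7 × 31 + 1, so there are 31 full weeks plus 1 extra day.
Each full week contributes 5 weekdays (Mon–Fri): 31 × 5 = 155.
The 1 extra day is Mon — 1 of them qualifies.
Total: 155 + 1 = 156.
Holidays: 3 October 2062 (Tue); 13 October 2062 (Fri); 16 November 2062 (Thu); 7 December 2062 (Thu); 28 December 2062 (Thu).
All 5 holidays fall on weekdays, so subtract 5.
Business days: 156 − 5 = 151.

151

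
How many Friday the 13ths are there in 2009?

3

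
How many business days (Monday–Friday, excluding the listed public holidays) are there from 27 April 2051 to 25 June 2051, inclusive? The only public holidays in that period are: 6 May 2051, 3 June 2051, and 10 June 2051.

27 April 2051 is a Thursday.
The range spans 60 days (inclusive of both endpoints).
60 = 7 × 8 + 4, so there are 8 full weeks plus 4 extra days.
Each full week contributes 5 weekdays (Mon–Fri): 8 × 5 = 40.
The 4 extra days are Thursday, Friday, Saturday, Sunday — 2 of them qualify.
Total: 40 + 2 = 42.
Holidays: 6 May 2051 (Sat); 3 June 2051 (Sat); 10 June 2051 (Sat).
None of the 3 holidays fall on a weekday, so nothing to subtract.
Business days: 42 − 0 = 42.

42 business days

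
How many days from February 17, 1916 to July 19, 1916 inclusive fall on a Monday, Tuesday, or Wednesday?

February 17, 1916 is a Thursday.
From February 17, 1916 to July 19, 1916 is 154 days inclusive.
154 = 7 × 22, so the span is exactly 22 full weeks.
Each full week contributes 3 days from the set (Mon, Tue, Wed): 22 × 3 = 66.

66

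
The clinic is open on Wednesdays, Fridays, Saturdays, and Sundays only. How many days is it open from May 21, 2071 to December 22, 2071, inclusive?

123

May 21, 2071 is a Thursday.
That's 216 days from start to end, counting both.
216 = 7 × 30 + 6, so there are 30 full weeks plus 6 extra days.
Each full week contributes 4 days from the set (Wed, Fri, Sat, Sun): 30 × 4 = 120.
The 6 extra days are Thu, Fri, Sat, Sun, Mon, Tue — 3 of them qualify.
Total: 120 + 3 = 123.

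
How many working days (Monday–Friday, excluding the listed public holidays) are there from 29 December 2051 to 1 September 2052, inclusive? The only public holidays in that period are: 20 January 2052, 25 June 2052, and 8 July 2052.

29 December 2051 is a Friday.
That's 248 days from start to end, counting both.
248 = 7 × 35 + 3, so there are 35 full weeks plus 3 extra days.
Each full week contributes 5 weekdays (Mon–Fri): 35 × 5 = 175.
The 3 extra days are Friday, Saturday, Sunday — 1 of them qualifies.
Total: 175 + 1 = 176.
Holidays: 20 January 2052 (Sat); 25 June 2052 (Tue); 8 July 2052 (Mon).
2 of the 3 holidays fall on weekdays; the rest are weekends and were already excluded.
Business days: 176 − 2 = 174.

174 working days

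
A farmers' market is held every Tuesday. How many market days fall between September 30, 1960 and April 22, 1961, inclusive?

29 Tuesdays

September 30, 1960 is a Friday.
From September 30, 1960 to April 22, 1961 is 205 days inclusive.
205 = 7 × 29 + 2, so there are 29 full weeks plus 2 extra days.
Each full week contributes one Tuesday: 29 so far.
The 2 extra days are Friday, Saturday — none qualify.
Total: 29 + 0 = 29.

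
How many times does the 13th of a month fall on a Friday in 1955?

The 13th falls on a Friday when the month's 13th has weekday Fri.
Jan 13 is Thu; Feb 13 is Sun; Mar 13 is Sun; Apr 13 is Wed; May 13 is Fri ✓; Jun 13 is Mon; Jul 13 is Wed; Aug 13 is Sat; Sep 13 is Tue; Oct 13 is Thu; Nov 13 is Sun; Dec 13 is Tue.
Friday the 13ths: May.

1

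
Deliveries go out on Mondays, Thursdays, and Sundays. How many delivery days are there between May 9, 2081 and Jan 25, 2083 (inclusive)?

269

May 9, 2081 is a Friday.
The range spans 627 days (inclusive of both endpoints).
627 = 7 × 89 + 4, so there are 89 full weeks plus 4 extra days.
Each full week contributes 3 days from the set (Mon, Thu, Sun): 89 × 3 = 267.
The 4 extra days are Fri, Sat, Sun, Mon — 2 of them qualify.
Total: 267 + 2 = 269.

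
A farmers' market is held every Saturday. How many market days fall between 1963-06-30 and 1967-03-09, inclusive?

192

1963-06-30 is a Sunday.
The range spans 1349 days (inclusive of both endpoints).
1349 = 7 × 192 + 5, so there are 192 full weeks plus 5 extra days.
Each full week contributes one Saturday: 192 so far.
The 5 extra days are Sunday, Monday, Tuesday, Wednesday, Thursday — none qualify.
Total: 192 + 0 = 192.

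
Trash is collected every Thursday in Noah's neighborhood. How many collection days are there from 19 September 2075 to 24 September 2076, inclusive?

54

19 September 2075 is a Thursday.
That's 372 days from start to end, counting both.
372 = 7 × 53 + 1, so there are 53 full weeks plus 1 extra day.
Each full week contributes one Thursday: 53 so far.
The 1 extra day is Thursday — 1 of them qualifies.
Total: 53 + 1 = 54.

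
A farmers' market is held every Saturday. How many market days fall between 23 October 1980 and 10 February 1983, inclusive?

120 Saturdays

23 October 1980 is a Thursday.
That's 841 days from start to end, counting both.
841 = 7 × 120 + 1, so there are 120 full weeks plus 1 extra day.
Each full week contributes one Saturday: 120 so far.
The 1 extra day is Thu — none qualify.
Total: 120 + 0 = 120.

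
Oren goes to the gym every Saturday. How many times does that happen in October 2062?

4

Oct 1, 2062 is a Sunday.
From Oct 1, 2062 to Oct 31, 2062 is 31 days inclusive.
31 = 7 × 4 + 3, so there are 4 full weeks plus 3 extra days.
Each full week contributes one Saturday: 4 so far.
The 3 extra days are Sun, Mon, Tue — none qualify.
Total: 4 + 0 = 4.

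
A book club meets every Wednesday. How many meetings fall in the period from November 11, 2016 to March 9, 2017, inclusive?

17

November 11, 2016 is a Friday.
That's 119 days from start to end, counting both.
119 = 7 × 17, so the span is exactly 17 full weeks.
Each full week contributes one Wednesday: 17 so far.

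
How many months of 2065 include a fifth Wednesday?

4

A month has five Wednesdays exactly when Wednesday falls within its first (length − 28) days.
Jan: 31 days, starts Thu → 5 of Thu, Fri, Sat
Feb: 28 days, starts Sun → 5 of (none)
Mar: 31 days, starts Sun → 5 of Sun, Mon, Tue
Apr: 30 days, starts Wed → 5 of Wed, Thu ✓
May: 31 days, starts Fri → 5 of Fri, Sat, Sun
Jun: 30 days, starts Mon → 5 of Mon, Tue
Jul: 31 days, starts Wed → 5 of Wed, Thu, Fri ✓
Aug: 31 days, starts Sat → 5 of Sat, Sun, Mon
Sep: 30 days, starts Tue → 5 of Tue, Wed ✓
Oct: 31 days, starts Thu → 5 of Thu, Fri, Sat
Nov: 30 days, starts Sun → 5 of Sun, Mon
Dec: 31 days, starts Tue → 5 of Tue, Wed, Thu ✓
Months with five Wednesdays: Apr, Jul, Sep, Dec.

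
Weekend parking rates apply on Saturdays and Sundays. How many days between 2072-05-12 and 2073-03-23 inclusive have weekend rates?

2072-05-12 is a Thursday.
From 2072-05-12 to 2073-03-23 is 316 days inclusive.
316 = 7 × 45 + 1, so there are 45 full weeks plus 1 extra day.
Each full week contributes 2 weekend days (Sat, Sun): 45 × 2 = 90.
The 1 extra day is Thu — none qualify.
Total: 90 + 0 = 90.

90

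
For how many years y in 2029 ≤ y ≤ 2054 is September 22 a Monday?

4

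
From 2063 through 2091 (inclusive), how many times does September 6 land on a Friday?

4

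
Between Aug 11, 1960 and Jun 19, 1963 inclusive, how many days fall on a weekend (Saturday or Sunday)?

298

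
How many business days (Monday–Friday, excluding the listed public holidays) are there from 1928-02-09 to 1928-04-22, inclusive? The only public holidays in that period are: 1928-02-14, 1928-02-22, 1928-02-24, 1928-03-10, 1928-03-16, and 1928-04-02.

47 business days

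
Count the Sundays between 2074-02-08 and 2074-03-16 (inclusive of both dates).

2074-02-08 is a Thursday.
From 2074-02-08 to 2074-03-16 is 37 days inclusive.
37 = 7 × 5 + 2, so there are 5 full weeks plus 2 extra days.
Each full week contributes one Sunday: 5 so far.
The 2 extra days are Thursday, Friday — none qualify.
Total: 5 + 0 = 5.

5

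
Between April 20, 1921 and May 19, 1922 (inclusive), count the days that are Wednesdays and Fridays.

114

April 20, 1921 is a Wednesday.
That's 395 days from start to end, counting both.
395 = 7 × 56 + 3, so there are 56 full weeks plus 3 extra days.
Each full week contributes 2 days from the set (Wed, Fri): 56 × 2 = 112.
The 3 extra days are Wed, Thu, Fri — 2 of them qualify.
Total: 112 + 2 = 114.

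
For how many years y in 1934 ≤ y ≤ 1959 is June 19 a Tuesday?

Day of week of June 19 in each year:
1934: Tue ✓, 1935: Wed, 1936: Fri, 1937: Sat, 1938: Sun, 1939: Mon, 1940: Wed, 1941: Thu, 1942: Fri, 1943: Sat, 1944: Mon, 1945: Tue ✓, 1946: Wed, 1947: Thu, 1948: Sat, 1949: Sun, 1950: Mon, 1951: Tue ✓, 1952: Thu, 1953: Fri, 1954: Sat, 1955: Sun, 1956: Tue ✓, 1957: Wed, 1958: Thu, 1959: Fri
Tuesdays: 1934, 1945, 1951, 1956.

4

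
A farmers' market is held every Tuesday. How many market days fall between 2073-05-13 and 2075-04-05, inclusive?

99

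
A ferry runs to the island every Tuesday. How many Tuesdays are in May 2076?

2076-05-01 is a Friday.
That's 31 days from start to end, counting both.
31 = 7 × 4 + 3, so there are 4 full weeks plus 3 extra days.
Each full week contributes one Tuesday: 4 so far.
The 3 extra days are Fri, Sat, Sun — none qualify.
Total: 4 + 0 = 4.

4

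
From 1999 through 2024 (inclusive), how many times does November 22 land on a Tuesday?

4

Day of week of November 22 in each year:
1999: Mon, 2000: Wed, 2001: Thu, 2002: Fri, 2003: Sat, 2004: Mon, 2005: Tue ✓, 2006: Wed, 2007: Thu, 2008: Sat, 2009: Sun, 2010: Mon, 2011: Tue ✓, 2012: Thu, 2013: Fri, 2014: Sat, 2015: Sun, 2016: Tue ✓, 2017: Wed, 2018: Thu, 2019: Fri, 2020: Sun, 2021: Mon, 2022: Tue ✓, 2023: Wed, 2024: Fri
Tuesdays: 2005, 2011, 2016, 2022.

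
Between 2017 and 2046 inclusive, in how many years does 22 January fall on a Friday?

4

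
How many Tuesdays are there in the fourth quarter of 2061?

October 1, 2061 is a Saturday.
The range spans 92 days (inclusive of both endpoints).
92 = 7 × 13 + 1, so there are 13 full weeks plus 1 extra day.
Each full week contributes one Tuesday: 13 so far.
The 1 extra day is Saturday — none qualify.
Total: 13 + 0 = 13.

13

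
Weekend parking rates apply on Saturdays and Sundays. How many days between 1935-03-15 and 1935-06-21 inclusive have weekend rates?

28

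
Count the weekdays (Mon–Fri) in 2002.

261 weekdays

1 January 2002 is a Tuesday.
From 1 January 2002 to 31 December 2002 is 365 days inclusive.
365 = 7 × 52 + 1, so there are 52 full weeks plus 1 extra day.
Each full week contributes 5 weekdays (Mon–Fri): 52 × 5 = 260.
The 1 extra day is Tuesday — 1 of them qualifies.
Total: 260 + 1 = 261.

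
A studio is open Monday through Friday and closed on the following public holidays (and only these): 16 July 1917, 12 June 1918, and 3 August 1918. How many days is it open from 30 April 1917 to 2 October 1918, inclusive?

30 April 1917 is a Monday.
The range spans 521 days (inclusive of both endpoints).
521 = 7 × 74 + 3, so there are 74 full weeks plus 3 extra days.
Each full week contributes 5 weekdays (Mon–Fri): 74 × 5 = 370.
The 3 extra days are Mon, Tue, Wed — 3 of them qualify.
Total: 370 + 3 = 373.
Holidays: 16 July 1917 (Mon); 12 June 1918 (Wed); 3 August 1918 (Sat).
2 of the 3 holidays fall on weekdays; the rest are weekends and were already excluded.
Business days: 373 − 2 = 371.

371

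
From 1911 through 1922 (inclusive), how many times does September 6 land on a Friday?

2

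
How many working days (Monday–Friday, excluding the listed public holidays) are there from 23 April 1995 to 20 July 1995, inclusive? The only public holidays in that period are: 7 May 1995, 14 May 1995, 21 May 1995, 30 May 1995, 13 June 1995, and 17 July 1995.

61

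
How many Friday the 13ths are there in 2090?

The 13th falls on a Friday when the month's 13th has weekday Fri.
Jan 13 is Fri ✓; Feb 13 is Mon; Mar 13 is Mon; Apr 13 is Thu; May 13 is Sat; Jun 13 is Tue; Jul 13 is Thu; Aug 13 is Sun; Sep 13 is Wed; Oct 13 is Fri ✓; Nov 13 is Mon; Dec 13 is Wed.
Friday the 13ths: Jan, Oct.

2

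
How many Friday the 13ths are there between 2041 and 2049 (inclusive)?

16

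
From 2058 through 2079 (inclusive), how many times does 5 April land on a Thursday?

Day of week of April 5 in each year:
2058: Fri, 2059: Sat, 2060: Mon, 2061: Tue, 2062: Wed, 2063: Thu ✓, 2064: Sat, 2065: Sun, 2066: Mon, 2067: Tue, 2068: Thu ✓, 2069: Fri, 2070: Sat, 2071: Sun, 2072: Tue, 2073: Wed, 2074: Thu ✓, 2075: Fri, 2076: Sun, 2077: Mon, 2078: Tue, 2079: Wed
Thursdays: 2063, 2068, 2074.

3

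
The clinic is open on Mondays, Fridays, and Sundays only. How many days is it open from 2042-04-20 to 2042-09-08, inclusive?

2042-04-20 is a Sunday.
From 2042-04-20 to 2042-09-08 is 142 days inclusive.
142 = 7 × 20 + 2, so there are 20 full weeks plus 2 extra days.
Each full week contributes 3 days from the set (Mon, Fri, Sun): 20 × 3 = 60.
The 2 extra days are Sun, Mon — 2 of them qualify.
Total: 60 + 2 = 62.

62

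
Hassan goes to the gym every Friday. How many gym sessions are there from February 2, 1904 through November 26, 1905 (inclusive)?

95

February 2, 1904 is a Tuesday.
The range spans 664 days (inclusive of both endpoints).
664 = 7 × 94 + 6, so there are 94 full weeks plus 6 extra days.
Each full week contributes one Friday: 94 so far.
The 6 extra days are Tue, Wed, Thu, Fri, Sat, Sun — 1 of them qualifies.
Total: 94 + 1 = 95.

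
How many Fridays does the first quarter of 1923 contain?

13

Jan 1, 1923 is a Monday.
The range spans 90 days (inclusive of both endpoints).
90 = 7 × 12 + 6, so there are 12 full weeks plus 6 extra days.
Each full week contributes one Friday: 12 so far.
The 6 extra days are Monday, Tuesday, Wednesday, Thursday, Friday, Saturday — 1 of them qualifies.
Total: 12 + 1 = 13.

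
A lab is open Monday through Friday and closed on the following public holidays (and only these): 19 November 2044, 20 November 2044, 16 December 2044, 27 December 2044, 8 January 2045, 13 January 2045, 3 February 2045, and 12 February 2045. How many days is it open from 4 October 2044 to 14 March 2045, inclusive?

4 October 2044 is a Tuesday.
That's 162 days from start to end, counting both.
162 = 7 × 23 + 1, so there are 23 full weeks plus 1 extra day.
Each full week contributes 5 weekdays (Mon–Fri): 23 × 5 = 115.
The 1 extra day is Tuesday — 1 of them qualifies.
Total: 115 + 1 = 116.
Holidays: 19 November 2044 (Sat); 20 November 2044 (Sun); 16 December 2044 (Fri); 27 December 2044 (Tue); 8 January 2045 (Sun); 13 January 2045 (Fri); 3 February 2045 (Fri); 12 February 2045 (Sun).
4 of the 8 holidays fall on weekdays; the rest are weekends and were already excluded.
Business days: 116 − 4 = 112.

112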